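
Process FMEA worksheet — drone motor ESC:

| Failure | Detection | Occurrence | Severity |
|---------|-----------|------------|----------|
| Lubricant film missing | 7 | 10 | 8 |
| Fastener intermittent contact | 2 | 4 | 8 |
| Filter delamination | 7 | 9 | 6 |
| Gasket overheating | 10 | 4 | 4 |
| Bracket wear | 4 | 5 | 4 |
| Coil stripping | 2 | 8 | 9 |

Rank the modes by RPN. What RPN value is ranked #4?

144

RPN = Severity × Occurrence × Detection:
  Lubricant film missing: 8 × 10 × 7 = 560
  Fastener intermittent contact: 8 × 4 × 2 = 64
  Filter delamination: 6 × 9 × 7 = 378
  Gasket overheating: 4 × 4 × 10 = 160
  Bracket wear: 4 × 5 × 4 = 80
  Coil stripping: 9 × 8 × 2 = 144
Sorted descending: 560, 378, 160, 144, 80, 64.
The fourth-highest RPN is 144 (Coil stripping).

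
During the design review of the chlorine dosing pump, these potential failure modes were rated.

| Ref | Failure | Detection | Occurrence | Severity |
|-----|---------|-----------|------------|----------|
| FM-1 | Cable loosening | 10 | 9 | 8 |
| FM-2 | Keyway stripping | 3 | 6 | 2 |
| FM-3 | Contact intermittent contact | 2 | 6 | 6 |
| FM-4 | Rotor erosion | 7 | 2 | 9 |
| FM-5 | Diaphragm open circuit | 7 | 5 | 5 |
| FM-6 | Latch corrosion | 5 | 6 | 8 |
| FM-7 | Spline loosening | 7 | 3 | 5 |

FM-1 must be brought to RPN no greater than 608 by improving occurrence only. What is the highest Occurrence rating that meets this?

7

FM-1: S=8, O=9, D=10 → current RPN = 720.
Fixed product = 80. Need 80 × O ≤ 608, so O ≤ 608/80 = 7.60.
Maximum integer Occurrence rating = 7 (gives RPN 560; O=8 would give 640 > 608).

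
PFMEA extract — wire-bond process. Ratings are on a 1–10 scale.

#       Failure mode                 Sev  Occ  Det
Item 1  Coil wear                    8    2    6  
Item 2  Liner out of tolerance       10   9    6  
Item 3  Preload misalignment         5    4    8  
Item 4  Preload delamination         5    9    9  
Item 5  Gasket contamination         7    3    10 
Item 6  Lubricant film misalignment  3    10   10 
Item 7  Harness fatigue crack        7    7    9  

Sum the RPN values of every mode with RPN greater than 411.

981

RPN = Severity × Occurrence × Detection:
  Item 1: 8 × 2 × 6 = 96
  Item 2: 10 × 9 × 6 = 540
  Item 3: 5 × 4 × 8 = 160
  Item 4: 5 × 9 × 9 = 405
  Item 5: 7 × 3 × 10 = 210
  Item 6: 3 × 10 × 10 = 300
  Item 7: 7 × 7 × 9 = 441
RPN > 411: Item 2 (540), Item 7 (441).
Sum: 540 + 441 = 981.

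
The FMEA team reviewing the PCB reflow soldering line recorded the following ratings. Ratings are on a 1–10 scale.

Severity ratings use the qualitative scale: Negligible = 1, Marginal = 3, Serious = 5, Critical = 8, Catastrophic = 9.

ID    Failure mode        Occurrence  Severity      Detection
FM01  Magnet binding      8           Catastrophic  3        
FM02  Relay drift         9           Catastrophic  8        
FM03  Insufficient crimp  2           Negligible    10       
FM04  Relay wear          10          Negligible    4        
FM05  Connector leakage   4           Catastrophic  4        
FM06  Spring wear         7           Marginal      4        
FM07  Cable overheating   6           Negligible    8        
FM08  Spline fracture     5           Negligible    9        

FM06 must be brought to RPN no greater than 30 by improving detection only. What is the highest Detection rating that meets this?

1

FM06: S=3, O=7, D=4 → current RPN = 84.
Fixed product = 21. Need 21 × D ≤ 30, so D ≤ 30/21 = 1.43.
Maximum integer Detection rating = 1 (gives RPN 21; D=2 would give 42 > 30).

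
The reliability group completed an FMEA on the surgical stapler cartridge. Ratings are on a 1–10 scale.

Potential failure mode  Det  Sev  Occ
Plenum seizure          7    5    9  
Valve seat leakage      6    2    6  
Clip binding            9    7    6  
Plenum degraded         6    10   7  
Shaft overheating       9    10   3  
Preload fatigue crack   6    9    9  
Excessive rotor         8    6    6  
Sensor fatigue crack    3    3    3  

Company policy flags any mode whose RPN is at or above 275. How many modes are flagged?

5

RPN = Severity × Occurrence × Detection:
  Plenum seizure: 5 × 9 × 7 = 315
  Valve seat leakage: 2 × 6 × 6 = 72
  Clip binding: 7 × 6 × 9 = 378
  Plenum degraded: 10 × 7 × 6 = 420
  Shaft overheating: 10 × 3 × 9 = 270
  Preload fatigue crack: 9 × 9 × 6 = 486
  Excessive rotor: 6 × 6 × 8 = 288
  Sensor fatigue crack: 3 × 3 × 3 = 27
Modes with RPN ≥ 275: Plenum seizure (315), Clip binding (378), Plenum degraded (420), Preload fatigue crack (486), Excessive rotor (288) → 5.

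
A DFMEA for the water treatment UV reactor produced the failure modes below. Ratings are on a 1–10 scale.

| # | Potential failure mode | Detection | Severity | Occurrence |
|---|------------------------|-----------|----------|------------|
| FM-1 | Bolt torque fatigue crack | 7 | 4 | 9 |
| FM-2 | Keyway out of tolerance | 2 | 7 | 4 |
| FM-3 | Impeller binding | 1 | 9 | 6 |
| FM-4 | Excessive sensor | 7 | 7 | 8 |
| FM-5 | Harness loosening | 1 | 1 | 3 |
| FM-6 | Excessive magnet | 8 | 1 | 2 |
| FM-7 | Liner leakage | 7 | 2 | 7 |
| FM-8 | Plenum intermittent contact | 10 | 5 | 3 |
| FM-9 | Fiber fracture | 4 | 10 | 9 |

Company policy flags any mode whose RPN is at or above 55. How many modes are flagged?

6

RPN = Severity × Occurrence × Detection:
  FM-1: 4 × 9 × 7 = 252
  FM-2: 7 × 4 × 2 = 56
  FM-3: 9 × 6 × 1 = 54
  FM-4: 7 × 8 × 7 = 392
  FM-5: 1 × 3 × 1 = 3
  FM-6: 1 × 2 × 8 = 16
  FM-7: 2 × 7 × 7 = 98
  FM-8: 5 × 3 × 10 = 150
  FM-9: 10 × 9 × 4 = 360
Modes with RPN ≥ 55: FM-1 (252), FM-2 (56), FM-4 (392), FM-7 (98), FM-8 (150), FM-9 (360) → 6.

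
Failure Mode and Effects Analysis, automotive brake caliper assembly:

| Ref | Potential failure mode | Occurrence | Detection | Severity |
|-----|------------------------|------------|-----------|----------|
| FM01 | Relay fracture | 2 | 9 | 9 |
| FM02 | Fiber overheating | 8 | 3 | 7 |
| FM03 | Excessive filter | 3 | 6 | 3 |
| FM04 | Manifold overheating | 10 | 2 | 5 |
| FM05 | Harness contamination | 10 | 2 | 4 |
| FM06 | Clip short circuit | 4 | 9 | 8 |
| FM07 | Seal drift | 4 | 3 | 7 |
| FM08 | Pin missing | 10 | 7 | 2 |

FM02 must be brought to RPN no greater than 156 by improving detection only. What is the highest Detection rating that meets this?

FM02: S=7, O=8, D=3 → current RPN = 168.
Fixed product = 56. Need 56 × D ≤ 156, so D ≤ 156/56 = 2.79.
Maximum integer Detection rating = 2 (gives RPN 112; D=3 would give 168 > 156).

2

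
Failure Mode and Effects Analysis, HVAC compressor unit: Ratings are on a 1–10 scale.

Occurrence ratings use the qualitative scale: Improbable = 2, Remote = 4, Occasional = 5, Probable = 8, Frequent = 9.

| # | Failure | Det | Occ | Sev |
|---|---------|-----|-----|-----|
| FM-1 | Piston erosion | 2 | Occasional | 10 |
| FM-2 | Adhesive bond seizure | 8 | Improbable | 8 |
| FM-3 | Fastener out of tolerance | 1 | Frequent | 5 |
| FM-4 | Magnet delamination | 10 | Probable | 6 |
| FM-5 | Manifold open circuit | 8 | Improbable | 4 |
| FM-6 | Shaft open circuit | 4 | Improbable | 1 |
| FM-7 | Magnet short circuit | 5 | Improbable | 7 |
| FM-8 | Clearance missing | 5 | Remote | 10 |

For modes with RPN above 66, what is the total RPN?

978

RPN = Severity × Occurrence × Detection:
  FM-1: 10 × 5 × 2 = 100
  FM-2: 8 × 2 × 8 = 128
  FM-3: 5 × 9 × 1 = 45
  FM-4: 6 × 8 × 10 = 480
  FM-5: 4 × 2 × 8 = 64
  FM-6: 1 × 2 × 4 = 8
  FM-7: 7 × 2 × 5 = 70
  FM-8: 10 × 4 × 5 = 200
RPN > 66: FM-1 (100), FM-2 (128), FM-4 (480), FM-7 (70), FM-8 (200).
Sum: 100 + 128 + 480 + 70 + 200 = 978.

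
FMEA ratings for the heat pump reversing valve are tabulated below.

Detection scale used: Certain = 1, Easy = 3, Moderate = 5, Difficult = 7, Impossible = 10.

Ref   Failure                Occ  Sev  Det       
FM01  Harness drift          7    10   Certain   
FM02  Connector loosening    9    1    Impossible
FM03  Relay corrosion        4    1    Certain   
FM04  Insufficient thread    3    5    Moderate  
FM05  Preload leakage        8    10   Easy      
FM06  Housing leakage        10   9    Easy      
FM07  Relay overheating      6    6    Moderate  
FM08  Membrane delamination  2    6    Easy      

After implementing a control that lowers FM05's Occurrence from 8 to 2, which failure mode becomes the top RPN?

RPN = Severity × Occurrence × Detection:
  FM01: 10 × 7 × 1 = 70
  FM02: 1 × 9 × 10 = 90
  FM03: 1 × 4 × 1 = 4
  FM04: 5 × 3 × 5 = 75
  FM05: 10 × 8 × 3 = 240
  FM06: 9 × 10 × 3 = 270
  FM07: 6 × 6 × 5 = 180
  FM08: 6 × 2 × 3 = 36
After action: FM05 → 10 × 2 × 3 = 60.
Revised RPNs: FM06=270, FM07=180, FM02=90, FM04=75, FM01=70, FM05=60, FM08=36, FM03=4.
Highest is now FM06 (270).

FM06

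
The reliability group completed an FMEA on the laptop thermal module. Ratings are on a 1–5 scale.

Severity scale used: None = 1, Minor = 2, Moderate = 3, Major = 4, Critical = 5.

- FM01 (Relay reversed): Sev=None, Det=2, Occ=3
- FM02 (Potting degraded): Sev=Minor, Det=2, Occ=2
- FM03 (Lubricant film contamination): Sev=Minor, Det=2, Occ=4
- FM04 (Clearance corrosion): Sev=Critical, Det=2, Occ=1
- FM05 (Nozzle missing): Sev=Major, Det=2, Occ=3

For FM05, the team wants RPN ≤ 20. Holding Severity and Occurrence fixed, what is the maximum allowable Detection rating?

1

FM05: S=4, O=3, D=2 → current RPN = 24.
Fixed product = 12. Need 12 × D ≤ 20, so D ≤ 20/12 = 1.67.
Maximum integer Detection rating = 1 (gives RPN 12; D=2 would give 24 > 20).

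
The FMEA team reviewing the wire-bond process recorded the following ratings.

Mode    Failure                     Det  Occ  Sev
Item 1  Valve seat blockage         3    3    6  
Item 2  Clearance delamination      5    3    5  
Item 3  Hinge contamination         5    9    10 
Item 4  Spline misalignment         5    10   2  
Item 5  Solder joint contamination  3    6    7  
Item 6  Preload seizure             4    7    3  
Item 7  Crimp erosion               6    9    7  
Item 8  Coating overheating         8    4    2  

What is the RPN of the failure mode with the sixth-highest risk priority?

RPN = Severity × Occurrence × Detection:
  Item 1: 6 × 3 × 3 = 54
  Item 2: 5 × 3 × 5 = 75
  Item 3: 10 × 9 × 5 = 450
  Item 4: 2 × 10 × 5 = 100
  Item 5: 7 × 6 × 3 = 126
  Item 6: 3 × 7 × 4 = 84
  Item 7: 7 × 9 × 6 = 378
  Item 8: 2 × 4 × 8 = 64
Sorted descending: 450, 378, 126, 100, 84, 75, 64, 54.
The sixth-highest RPN is 75 (Item 2).

75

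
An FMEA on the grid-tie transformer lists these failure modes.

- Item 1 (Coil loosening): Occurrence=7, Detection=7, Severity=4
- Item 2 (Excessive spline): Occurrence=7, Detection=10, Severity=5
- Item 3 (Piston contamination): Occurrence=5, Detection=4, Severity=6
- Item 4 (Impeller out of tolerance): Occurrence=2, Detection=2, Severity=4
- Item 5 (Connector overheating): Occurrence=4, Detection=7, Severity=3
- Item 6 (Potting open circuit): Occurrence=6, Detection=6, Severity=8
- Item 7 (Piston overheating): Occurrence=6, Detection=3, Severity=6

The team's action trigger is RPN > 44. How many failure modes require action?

RPN = Severity × Occurrence × Detection:
  Item 1: 4 × 7 × 7 = 196
  Item 2: 5 × 7 × 10 = 350
  Item 3: 6 × 5 × 4 = 120
  Item 4: 4 × 2 × 2 = 16
  Item 5: 3 × 4 × 7 = 84
  Item 6: 8 × 6 × 6 = 288
  Item 7: 6 × 6 × 3 = 108
Modes with RPN > 44: Item 1 (196), Item 2 (350), Item 3 (120), Item 5 (84), Item 6 (288), Item 7 (108) → 6.

6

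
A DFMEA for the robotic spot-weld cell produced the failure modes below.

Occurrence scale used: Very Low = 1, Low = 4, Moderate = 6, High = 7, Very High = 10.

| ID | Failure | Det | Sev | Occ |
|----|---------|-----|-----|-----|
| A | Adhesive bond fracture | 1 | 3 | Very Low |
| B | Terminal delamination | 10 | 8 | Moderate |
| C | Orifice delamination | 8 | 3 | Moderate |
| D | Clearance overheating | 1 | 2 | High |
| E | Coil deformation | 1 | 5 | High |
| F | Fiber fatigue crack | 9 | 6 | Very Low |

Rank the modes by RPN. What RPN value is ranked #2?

144

RPN = Severity × Occurrence × Detection:
  A: 3 × 1 × 1 = 3
  B: 8 × 6 × 10 = 480
  C: 3 × 6 × 8 = 144
  D: 2 × 7 × 1 = 14
  E: 5 × 7 × 1 = 35
  F: 6 × 1 × 9 = 54
Sorted descending: 480, 144, 54, 35, 14, 3.
The second-highest RPN is 144 (C).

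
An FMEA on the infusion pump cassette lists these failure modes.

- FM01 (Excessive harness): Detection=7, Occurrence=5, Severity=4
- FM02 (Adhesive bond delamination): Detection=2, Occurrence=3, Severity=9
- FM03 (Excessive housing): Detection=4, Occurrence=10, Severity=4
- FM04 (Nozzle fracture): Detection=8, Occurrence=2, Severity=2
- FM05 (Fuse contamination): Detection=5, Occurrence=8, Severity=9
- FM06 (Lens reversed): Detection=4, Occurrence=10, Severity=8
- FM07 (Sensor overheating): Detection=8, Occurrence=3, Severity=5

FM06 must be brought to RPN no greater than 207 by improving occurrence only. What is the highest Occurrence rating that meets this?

FM06: S=8, O=10, D=4 → current RPN = 320.
Fixed product = 32. Need 32 × O ≤ 207, so O ≤ 207/32 = 6.47.
Maximum integer Occurrence rating = 6 (gives RPN 192; O=7 would give 224 > 207).

6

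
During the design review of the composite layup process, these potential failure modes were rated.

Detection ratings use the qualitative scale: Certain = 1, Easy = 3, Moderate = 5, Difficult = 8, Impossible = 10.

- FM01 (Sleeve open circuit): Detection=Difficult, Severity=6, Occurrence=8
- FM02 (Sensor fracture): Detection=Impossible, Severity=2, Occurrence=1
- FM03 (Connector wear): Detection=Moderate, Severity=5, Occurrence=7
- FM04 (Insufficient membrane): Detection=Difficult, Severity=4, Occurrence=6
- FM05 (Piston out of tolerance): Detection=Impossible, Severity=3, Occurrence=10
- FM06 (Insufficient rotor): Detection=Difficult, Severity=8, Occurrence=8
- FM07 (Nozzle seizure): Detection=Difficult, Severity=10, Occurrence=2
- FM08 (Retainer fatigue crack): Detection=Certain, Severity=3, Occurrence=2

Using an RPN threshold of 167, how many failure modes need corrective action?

RPN = Severity × Occurrence × Detection:
  FM01: 6 × 8 × 8 = 384
  FM02: 2 × 1 × 10 = 20
  FM03: 5 × 7 × 5 = 175
  FM04: 4 × 6 × 8 = 192
  FM05: 3 × 10 × 10 = 300
  FM06: 8 × 8 × 8 = 512
  FM07: 10 × 2 × 8 = 160
  FM08: 3 × 2 × 1 = 6
Modes with RPN ≥ 167: FM01 (384), FM03 (175), FM04 (192), FM05 (300), FM06 (512) → 5.

5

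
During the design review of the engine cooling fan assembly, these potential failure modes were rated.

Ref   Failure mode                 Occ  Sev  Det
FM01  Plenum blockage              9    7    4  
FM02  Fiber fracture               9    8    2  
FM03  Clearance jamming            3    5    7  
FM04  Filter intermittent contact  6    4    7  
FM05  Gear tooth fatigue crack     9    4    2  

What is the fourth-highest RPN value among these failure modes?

105

RPN = Severity × Occurrence × Detection:
  FM01: 7 × 9 × 4 = 252
  FM02: 8 × 9 × 2 = 144
  FM03: 5 × 3 × 7 = 105
  FM04: 4 × 6 × 7 = 168
  FM05: 4 × 9 × 2 = 72
Sorted descending: 252, 168, 144, 105, 72.
The fourth-highest RPN is 105 (FM03).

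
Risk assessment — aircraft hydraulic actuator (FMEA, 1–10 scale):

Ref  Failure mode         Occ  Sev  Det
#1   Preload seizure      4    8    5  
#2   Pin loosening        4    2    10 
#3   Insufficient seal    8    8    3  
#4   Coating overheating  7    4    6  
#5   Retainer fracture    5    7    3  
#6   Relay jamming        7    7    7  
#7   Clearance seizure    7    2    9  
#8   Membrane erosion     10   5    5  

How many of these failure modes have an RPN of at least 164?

4

RPN = Severity × Occurrence × Detection:
  #1: 8 × 4 × 5 = 160
  #2: 2 × 4 × 10 = 80
  #3: 8 × 8 × 3 = 192
  #4: 4 × 7 × 6 = 168
  #5: 7 × 5 × 3 = 105
  #6: 7 × 7 × 7 = 343
  #7: 2 × 7 × 9 = 126
  #8: 5 × 10 × 5 = 250
Modes with RPN ≥ 164: #3 (192), #4 (168), #6 (343), #8 (250) → 4.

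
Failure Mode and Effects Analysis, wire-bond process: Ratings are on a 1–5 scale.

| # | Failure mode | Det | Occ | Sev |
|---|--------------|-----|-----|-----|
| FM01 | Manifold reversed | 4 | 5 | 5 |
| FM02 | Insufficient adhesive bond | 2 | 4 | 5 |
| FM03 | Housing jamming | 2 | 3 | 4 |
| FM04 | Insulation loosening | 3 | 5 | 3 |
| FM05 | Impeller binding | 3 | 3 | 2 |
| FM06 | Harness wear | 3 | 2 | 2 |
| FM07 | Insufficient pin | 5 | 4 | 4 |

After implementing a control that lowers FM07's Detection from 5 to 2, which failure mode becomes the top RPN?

RPN = Severity × Occurrence × Detection:
  FM01: 5 × 5 × 4 = 100
  FM02: 5 × 4 × 2 = 40
  FM03: 4 × 3 × 2 = 24
  FM04: 3 × 5 × 3 = 45
  FM05: 2 × 3 × 3 = 18
  FM06: 2 × 2 × 3 = 12
  FM07: 4 × 4 × 5 = 80
After action: FM07 → 4 × 4 × 2 = 32.
Revised RPNs: FM01=100, FM04=45, FM02=40, FM07=32, FM03=24, FM05=18, FM06=12.
Highest is now FM01 (100).

FM01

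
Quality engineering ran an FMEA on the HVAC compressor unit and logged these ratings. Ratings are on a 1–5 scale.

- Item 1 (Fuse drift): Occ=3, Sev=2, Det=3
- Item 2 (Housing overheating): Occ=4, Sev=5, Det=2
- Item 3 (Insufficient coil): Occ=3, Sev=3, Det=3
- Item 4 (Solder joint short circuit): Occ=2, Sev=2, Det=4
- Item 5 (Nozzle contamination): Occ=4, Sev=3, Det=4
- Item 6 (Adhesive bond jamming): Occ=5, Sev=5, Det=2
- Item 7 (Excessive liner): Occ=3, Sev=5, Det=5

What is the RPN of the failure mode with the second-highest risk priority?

RPN = Severity × Occurrence × Detection:
  Item 1: 2 × 3 × 3 = 18
  Item 2: 5 × 4 × 2 = 40
  Item 3: 3 × 3 × 3 = 27
  Item 4: 2 × 2 × 4 = 16
  Item 5: 3 × 4 × 4 = 48
  Item 6: 5 × 5 × 2 = 50
  Item 7: 5 × 3 × 5 = 75
Sorted descending: 75, 50, 48, 40, 27, 18, 16.
The second-highest RPN is 50 (Item 6).

50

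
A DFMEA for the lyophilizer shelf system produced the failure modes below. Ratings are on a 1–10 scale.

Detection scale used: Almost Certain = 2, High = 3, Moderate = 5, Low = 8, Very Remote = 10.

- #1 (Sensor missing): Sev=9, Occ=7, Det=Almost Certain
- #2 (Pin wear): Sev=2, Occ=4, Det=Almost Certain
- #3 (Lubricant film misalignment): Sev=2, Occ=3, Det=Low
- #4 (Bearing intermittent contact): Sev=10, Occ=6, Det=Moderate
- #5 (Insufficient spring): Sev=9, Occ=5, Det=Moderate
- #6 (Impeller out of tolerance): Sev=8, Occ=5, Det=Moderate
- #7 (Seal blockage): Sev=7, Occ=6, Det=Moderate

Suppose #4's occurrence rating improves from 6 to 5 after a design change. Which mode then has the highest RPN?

#4

RPN = Severity × Occurrence × Detection:
  #1: 9 × 7 × 2 = 126
  #2: 2 × 4 × 2 = 16
  #3: 2 × 3 × 8 = 48
  #4: 10 × 6 × 5 = 300
  #5: 9 × 5 × 5 = 225
  #6: 8 × 5 × 5 = 200
  #7: 7 × 6 × 5 = 210
After action: #4 → 10 × 5 × 5 = 250.
Revised RPNs: #4=250, #5=225, #7=210, #6=200, #1=126, #3=48, #2=16.
Highest is now #4 (250).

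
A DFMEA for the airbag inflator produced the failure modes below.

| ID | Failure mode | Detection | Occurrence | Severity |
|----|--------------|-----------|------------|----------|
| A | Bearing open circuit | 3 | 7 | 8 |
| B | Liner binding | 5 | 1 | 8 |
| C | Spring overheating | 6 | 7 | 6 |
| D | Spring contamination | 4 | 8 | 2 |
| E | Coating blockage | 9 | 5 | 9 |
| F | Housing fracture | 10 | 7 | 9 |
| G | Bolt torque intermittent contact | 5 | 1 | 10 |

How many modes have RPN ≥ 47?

6

RPN = Severity × Occurrence × Detection:
  A: 8 × 7 × 3 = 168
  B: 8 × 1 × 5 = 40
  C: 6 × 7 × 6 = 252
  D: 2 × 8 × 4 = 64
  E: 9 × 5 × 9 = 405
  F: 9 × 7 × 10 = 630
  G: 10 × 1 × 5 = 50
Modes with RPN ≥ 47: A (168), C (252), D (64), E (405), F (630), G (50) → 6.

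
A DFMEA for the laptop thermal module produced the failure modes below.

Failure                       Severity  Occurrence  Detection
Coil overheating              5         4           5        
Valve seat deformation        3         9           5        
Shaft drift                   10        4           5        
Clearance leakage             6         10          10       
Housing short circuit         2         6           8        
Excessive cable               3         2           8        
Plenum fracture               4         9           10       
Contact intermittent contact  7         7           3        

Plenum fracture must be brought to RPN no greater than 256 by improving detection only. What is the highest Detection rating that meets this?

7

Plenum fracture: S=4, O=9, D=10 → current RPN = 360.
Fixed product = 36. Need 36 × D ≤ 256, so D ≤ 256/36 = 7.11.
Maximum integer Detection rating = 7 (gives RPN 252; D=8 would give 288 > 256).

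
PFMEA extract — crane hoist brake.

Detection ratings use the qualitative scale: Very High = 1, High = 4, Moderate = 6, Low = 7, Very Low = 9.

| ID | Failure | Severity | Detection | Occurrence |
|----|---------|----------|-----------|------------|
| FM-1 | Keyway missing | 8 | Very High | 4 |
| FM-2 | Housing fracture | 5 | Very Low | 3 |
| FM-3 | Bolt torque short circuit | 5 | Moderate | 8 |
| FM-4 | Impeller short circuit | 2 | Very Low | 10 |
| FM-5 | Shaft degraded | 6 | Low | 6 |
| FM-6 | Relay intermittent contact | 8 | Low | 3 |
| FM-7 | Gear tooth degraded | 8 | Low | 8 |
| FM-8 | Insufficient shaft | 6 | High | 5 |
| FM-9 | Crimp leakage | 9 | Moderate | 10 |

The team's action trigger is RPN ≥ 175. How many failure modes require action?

RPN = Severity × Occurrence × Detection:
  FM-1: 8 × 4 × 1 = 32
  FM-2: 5 × 3 × 9 = 135
  FM-3: 5 × 8 × 6 = 240
  FM-4: 2 × 10 × 9 = 180
  FM-5: 6 × 6 × 7 = 252
  FM-6: 8 × 3 × 7 = 168
  FM-7: 8 × 8 × 7 = 448
  FM-8: 6 × 5 × 4 = 120
  FM-9: 9 × 10 × 6 = 540
Modes with RPN ≥ 175: FM-3 (240), FM-4 (180), FM-5 (252), FM-7 (448), FM-9 (540) → 5.

5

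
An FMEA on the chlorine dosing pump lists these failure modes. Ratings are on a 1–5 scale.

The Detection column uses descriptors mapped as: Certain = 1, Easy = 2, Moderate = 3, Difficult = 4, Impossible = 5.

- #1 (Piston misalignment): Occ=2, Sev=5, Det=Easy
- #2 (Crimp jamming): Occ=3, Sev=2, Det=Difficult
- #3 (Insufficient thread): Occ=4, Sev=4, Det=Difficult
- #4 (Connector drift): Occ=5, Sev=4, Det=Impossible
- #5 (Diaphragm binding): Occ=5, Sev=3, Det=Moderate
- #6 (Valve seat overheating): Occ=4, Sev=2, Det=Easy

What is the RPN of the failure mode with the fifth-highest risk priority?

RPN = Severity × Occurrence × Detection:
  #1: 5 × 2 × 2 = 20
  #2: 2 × 3 × 4 = 24
  #3: 4 × 4 × 4 = 64
  #4: 4 × 5 × 5 = 100
  #5: 3 × 5 × 3 = 45
  #6: 2 × 4 × 2 = 16
Sorted descending: 100, 64, 45, 24, 20, 16.
The fifth-highest RPN is 20 (#1).

20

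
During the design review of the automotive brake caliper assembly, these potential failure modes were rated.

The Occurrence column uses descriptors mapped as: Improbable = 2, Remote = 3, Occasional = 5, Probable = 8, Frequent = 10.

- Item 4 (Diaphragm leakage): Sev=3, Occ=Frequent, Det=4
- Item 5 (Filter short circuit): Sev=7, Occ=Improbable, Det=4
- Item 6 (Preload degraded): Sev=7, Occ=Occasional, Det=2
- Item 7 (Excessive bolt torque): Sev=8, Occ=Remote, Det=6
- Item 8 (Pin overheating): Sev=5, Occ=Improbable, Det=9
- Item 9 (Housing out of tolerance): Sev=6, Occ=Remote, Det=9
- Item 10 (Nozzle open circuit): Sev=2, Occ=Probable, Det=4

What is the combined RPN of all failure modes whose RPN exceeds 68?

RPN = Severity × Occurrence × Detection:
  Item 4: 3 × 10 × 4 = 120
  Item 5: 7 × 2 × 4 = 56
  Item 6: 7 × 5 × 2 = 70
  Item 7: 8 × 3 × 6 = 144
  Item 8: 5 × 2 × 9 = 90
  Item 9: 6 × 3 × 9 = 162
  Item 10: 2 × 8 × 4 = 64
RPN > 68: Item 4 (120), Item 6 (70), Item 7 (144), Item 8 (90), Item 9 (162).
Sum: 120 + 70 + 144 + 90 + 162 = 586.

586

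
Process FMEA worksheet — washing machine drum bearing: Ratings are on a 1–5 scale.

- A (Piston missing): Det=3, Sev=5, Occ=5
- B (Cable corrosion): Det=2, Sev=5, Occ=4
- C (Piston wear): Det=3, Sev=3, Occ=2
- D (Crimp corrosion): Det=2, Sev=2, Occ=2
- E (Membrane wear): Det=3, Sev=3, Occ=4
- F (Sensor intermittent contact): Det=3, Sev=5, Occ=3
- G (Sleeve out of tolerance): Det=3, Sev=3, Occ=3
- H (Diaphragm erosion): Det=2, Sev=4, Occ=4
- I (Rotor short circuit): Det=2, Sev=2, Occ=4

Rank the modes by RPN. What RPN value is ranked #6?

RPN = Severity × Occurrence × Detection:
  A: 5 × 5 × 3 = 75
  B: 5 × 4 × 2 = 40
  C: 3 × 2 × 3 = 18
  D: 2 × 2 × 2 = 8
  E: 3 × 4 × 3 = 36
  F: 5 × 3 × 3 = 45
  G: 3 × 3 × 3 = 27
  H: 4 × 4 × 2 = 32
  I: 2 × 4 × 2 = 16
Sorted descending: 75, 45, 40, 36, 32, 27, 18, 16, 8.
The sixth-highest RPN is 27 (G).

27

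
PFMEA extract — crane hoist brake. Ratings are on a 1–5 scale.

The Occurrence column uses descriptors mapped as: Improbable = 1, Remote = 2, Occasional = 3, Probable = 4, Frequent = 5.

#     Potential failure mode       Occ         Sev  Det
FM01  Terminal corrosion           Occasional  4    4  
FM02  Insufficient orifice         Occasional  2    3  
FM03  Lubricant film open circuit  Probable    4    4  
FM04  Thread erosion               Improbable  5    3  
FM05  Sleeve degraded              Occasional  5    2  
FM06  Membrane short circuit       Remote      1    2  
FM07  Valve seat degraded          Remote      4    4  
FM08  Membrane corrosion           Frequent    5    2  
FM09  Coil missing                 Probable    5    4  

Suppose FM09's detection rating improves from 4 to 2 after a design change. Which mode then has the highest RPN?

RPN = Severity × Occurrence × Detection:
  FM01: 4 × 3 × 4 = 48
  FM02: 2 × 3 × 3 = 18
  FM03: 4 × 4 × 4 = 64
  FM04: 5 × 1 × 3 = 15
  FM05: 5 × 3 × 2 = 30
  FM06: 1 × 2 × 2 = 4
  FM07: 4 × 2 × 4 = 32
  FM08: 5 × 5 × 2 = 50
  FM09: 5 × 4 × 4 = 80
After action: FM09 → 5 × 4 × 2 = 40.
Revised RPNs: FM03=64, FM08=50, FM01=48, FM09=40, FM07=32, FM05=30, FM02=18, FM04=15, FM06=4.
Highest is now FM03 (64).

FM03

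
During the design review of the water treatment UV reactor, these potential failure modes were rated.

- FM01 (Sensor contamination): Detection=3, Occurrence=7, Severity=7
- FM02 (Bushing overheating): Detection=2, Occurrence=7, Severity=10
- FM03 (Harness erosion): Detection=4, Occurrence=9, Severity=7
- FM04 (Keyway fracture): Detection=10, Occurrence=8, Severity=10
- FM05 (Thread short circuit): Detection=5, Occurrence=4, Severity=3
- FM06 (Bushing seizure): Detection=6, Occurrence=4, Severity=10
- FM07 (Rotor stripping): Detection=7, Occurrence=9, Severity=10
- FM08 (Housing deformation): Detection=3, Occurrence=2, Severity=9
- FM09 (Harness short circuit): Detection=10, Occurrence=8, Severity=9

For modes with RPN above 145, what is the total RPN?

RPN = Severity × Occurrence × Detection:
  FM01: 7 × 7 × 3 = 147
  FM02: 10 × 7 × 2 = 140
  FM03: 7 × 9 × 4 = 252
  FM04: 10 × 8 × 10 = 800
  FM05: 3 × 4 × 5 = 60
  FM06: 10 × 4 × 6 = 240
  FM07: 10 × 9 × 7 = 630
  FM08: 9 × 2 × 3 = 54
  FM09: 9 × 8 × 10 = 720
RPN > 145: FM01 (147), FM03 (252), FM04 (800), FM06 (240), FM07 (630), FM09 (720).
Sum: 147 + 252 + 800 + 240 + 630 + 720 = 2789.

2789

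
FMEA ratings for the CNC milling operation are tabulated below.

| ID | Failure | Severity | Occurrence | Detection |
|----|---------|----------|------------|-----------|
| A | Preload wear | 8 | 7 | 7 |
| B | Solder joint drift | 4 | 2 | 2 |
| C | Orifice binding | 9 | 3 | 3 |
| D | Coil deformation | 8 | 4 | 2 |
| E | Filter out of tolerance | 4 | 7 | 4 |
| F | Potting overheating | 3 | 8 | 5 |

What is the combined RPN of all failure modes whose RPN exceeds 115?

512

RPN = Severity × Occurrence × Detection:
  A: 8 × 7 × 7 = 392
  B: 4 × 2 × 2 = 16
  C: 9 × 3 × 3 = 81
  D: 8 × 4 × 2 = 64
  E: 4 × 7 × 4 = 112
  F: 3 × 8 × 5 = 120
RPN > 115: A (392), F (120).
Sum: 392 + 120 = 512.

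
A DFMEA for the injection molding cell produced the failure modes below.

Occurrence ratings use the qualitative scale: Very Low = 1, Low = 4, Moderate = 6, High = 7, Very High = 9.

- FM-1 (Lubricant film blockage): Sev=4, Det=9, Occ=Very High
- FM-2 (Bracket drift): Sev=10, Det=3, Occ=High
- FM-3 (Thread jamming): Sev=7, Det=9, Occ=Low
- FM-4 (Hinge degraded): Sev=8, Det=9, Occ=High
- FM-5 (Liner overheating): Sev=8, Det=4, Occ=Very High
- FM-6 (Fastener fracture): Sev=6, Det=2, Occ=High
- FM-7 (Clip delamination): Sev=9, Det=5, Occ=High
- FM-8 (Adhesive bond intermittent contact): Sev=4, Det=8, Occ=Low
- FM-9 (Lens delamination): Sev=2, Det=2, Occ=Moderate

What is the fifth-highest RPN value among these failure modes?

252

RPN = Severity × Occurrence × Detection:
  FM-1: 4 × 9 × 9 = 324
  FM-2: 10 × 7 × 3 = 210
  FM-3: 7 × 4 × 9 = 252
  FM-4: 8 × 7 × 9 = 504
  FM-5: 8 × 9 × 4 = 288
  FM-6: 6 × 7 × 2 = 84
  FM-7: 9 × 7 × 5 = 315
  FM-8: 4 × 4 × 8 = 128
  FM-9: 2 × 6 × 2 = 24
Sorted descending: 504, 324, 315, 288, 252, 210, 128, 84, 24.
The fifth-highest RPN is 252 (FM-3).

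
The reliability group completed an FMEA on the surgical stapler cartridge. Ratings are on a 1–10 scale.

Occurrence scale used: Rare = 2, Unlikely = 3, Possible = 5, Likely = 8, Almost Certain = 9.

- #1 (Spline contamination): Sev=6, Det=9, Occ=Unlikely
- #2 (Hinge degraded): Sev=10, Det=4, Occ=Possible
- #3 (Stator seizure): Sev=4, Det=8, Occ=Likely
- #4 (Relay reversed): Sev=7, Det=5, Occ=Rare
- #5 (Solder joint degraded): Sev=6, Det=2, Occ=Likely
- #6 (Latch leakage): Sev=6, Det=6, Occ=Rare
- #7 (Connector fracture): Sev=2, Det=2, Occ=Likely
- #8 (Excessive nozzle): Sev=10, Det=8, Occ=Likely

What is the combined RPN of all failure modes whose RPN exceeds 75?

1354

RPN = Severity × Occurrence × Detection:
  #1: 6 × 3 × 9 = 162
  #2: 10 × 5 × 4 = 200
  #3: 4 × 8 × 8 = 256
  #4: 7 × 2 × 5 = 70
  #5: 6 × 8 × 2 = 96
  #6: 6 × 2 × 6 = 72
  #7: 2 × 8 × 2 = 32
  #8: 10 × 8 × 8 = 640
RPN > 75: #1 (162), #2 (200), #3 (256), #5 (96), #8 (640).
Sum: 162 + 200 + 256 + 96 + 640 = 1354.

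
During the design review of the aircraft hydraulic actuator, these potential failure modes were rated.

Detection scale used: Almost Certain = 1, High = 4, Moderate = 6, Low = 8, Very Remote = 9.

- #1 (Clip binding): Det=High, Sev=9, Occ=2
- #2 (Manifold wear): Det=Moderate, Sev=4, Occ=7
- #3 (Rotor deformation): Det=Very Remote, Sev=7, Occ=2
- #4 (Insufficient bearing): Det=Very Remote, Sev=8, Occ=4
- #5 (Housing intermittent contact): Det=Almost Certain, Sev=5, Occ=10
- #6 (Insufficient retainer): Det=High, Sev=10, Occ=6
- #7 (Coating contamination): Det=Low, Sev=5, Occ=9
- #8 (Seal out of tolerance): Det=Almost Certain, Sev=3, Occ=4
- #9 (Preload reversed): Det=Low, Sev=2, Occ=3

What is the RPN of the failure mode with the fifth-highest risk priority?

RPN = Severity × Occurrence × Detection:
  #1: 9 × 2 × 4 = 72
  #2: 4 × 7 × 6 = 168
  #3: 7 × 2 × 9 = 126
  #4: 8 × 4 × 9 = 288
  #5: 5 × 10 × 1 = 50
  #6: 10 × 6 × 4 = 240
  #7: 5 × 9 × 8 = 360
  #8: 3 × 4 × 1 = 12
  #9: 2 × 3 × 8 = 48
Sorted descending: 360, 288, 240, 168, 126, 72, 50, 48, 12.
The fifth-highest RPN is 126 (#3).

126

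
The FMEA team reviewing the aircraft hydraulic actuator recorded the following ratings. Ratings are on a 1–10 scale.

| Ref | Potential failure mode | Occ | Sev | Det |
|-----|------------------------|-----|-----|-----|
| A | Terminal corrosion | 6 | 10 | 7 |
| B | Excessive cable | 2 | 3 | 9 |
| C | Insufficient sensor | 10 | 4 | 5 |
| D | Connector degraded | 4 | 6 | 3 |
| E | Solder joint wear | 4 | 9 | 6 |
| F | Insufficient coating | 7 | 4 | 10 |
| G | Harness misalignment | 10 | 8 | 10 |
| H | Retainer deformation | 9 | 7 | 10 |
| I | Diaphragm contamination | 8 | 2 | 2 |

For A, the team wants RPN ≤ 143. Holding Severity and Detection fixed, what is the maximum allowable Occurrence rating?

A: S=10, O=6, D=7 → current RPN = 420.
Fixed product = 70. Need 70 × O ≤ 143, so O ≤ 143/70 = 2.04.
Maximum integer Occurrence rating = 2 (gives RPN 140; O=3 would give 210 > 143).

2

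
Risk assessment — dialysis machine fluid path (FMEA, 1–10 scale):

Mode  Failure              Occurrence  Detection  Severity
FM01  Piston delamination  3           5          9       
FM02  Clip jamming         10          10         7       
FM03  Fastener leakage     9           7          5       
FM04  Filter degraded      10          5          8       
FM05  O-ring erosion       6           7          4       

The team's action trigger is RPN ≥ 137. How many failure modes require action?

4

RPN = Severity × Occurrence × Detection:
  FM01: 9 × 3 × 5 = 135
  FM02: 7 × 10 × 10 = 700
  FM03: 5 × 9 × 7 = 315
  FM04: 8 × 10 × 5 = 400
  FM05: 4 × 6 × 7 = 168
Modes with RPN ≥ 137: FM02 (700), FM03 (315), FM04 (400), FM05 (168) → 4.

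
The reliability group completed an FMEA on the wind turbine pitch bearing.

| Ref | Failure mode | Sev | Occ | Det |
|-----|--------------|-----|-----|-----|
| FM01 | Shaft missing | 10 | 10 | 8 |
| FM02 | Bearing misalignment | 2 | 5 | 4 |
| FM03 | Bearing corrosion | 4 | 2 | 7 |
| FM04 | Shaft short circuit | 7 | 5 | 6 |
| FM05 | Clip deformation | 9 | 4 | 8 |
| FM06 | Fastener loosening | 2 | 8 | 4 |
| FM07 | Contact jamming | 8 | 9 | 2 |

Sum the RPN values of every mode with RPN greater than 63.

1506

RPN = Severity × Occurrence × Detection:
  FM01: 10 × 10 × 8 = 800
  FM02: 2 × 5 × 4 = 40
  FM03: 4 × 2 × 7 = 56
  FM04: 7 × 5 × 6 = 210
  FM05: 9 × 4 × 8 = 288
  FM06: 2 × 8 × 4 = 64
  FM07: 8 × 9 × 2 = 144
RPN > 63: FM01 (800), FM04 (210), FM05 (288), FM06 (64), FM07 (144).
Sum: 800 + 210 + 288 + 64 + 144 = 1506.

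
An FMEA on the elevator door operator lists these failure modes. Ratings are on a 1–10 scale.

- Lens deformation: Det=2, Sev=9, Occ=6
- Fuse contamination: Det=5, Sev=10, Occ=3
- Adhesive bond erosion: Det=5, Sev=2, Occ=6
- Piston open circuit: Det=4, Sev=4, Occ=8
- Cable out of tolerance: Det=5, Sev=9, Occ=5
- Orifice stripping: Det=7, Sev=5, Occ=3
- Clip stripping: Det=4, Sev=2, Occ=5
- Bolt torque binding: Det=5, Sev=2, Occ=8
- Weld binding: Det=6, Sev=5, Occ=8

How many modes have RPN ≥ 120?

4

RPN = Severity × Occurrence × Detection:
  Lens deformation: 9 × 6 × 2 = 108
  Fuse contamination: 10 × 3 × 5 = 150
  Adhesive bond erosion: 2 × 6 × 5 = 60
  Piston open circuit: 4 × 8 × 4 = 128
  Cable out of tolerance: 9 × 5 × 5 = 225
  Orifice stripping: 5 × 3 × 7 = 105
  Clip stripping: 2 × 5 × 4 = 40
  Bolt torque binding: 2 × 8 × 5 = 80
  Weld binding: 5 × 8 × 6 = 240
Modes with RPN ≥ 120: Fuse contamination (150), Piston open circuit (128), Cable out of tolerance (225), Weld binding (240) → 4.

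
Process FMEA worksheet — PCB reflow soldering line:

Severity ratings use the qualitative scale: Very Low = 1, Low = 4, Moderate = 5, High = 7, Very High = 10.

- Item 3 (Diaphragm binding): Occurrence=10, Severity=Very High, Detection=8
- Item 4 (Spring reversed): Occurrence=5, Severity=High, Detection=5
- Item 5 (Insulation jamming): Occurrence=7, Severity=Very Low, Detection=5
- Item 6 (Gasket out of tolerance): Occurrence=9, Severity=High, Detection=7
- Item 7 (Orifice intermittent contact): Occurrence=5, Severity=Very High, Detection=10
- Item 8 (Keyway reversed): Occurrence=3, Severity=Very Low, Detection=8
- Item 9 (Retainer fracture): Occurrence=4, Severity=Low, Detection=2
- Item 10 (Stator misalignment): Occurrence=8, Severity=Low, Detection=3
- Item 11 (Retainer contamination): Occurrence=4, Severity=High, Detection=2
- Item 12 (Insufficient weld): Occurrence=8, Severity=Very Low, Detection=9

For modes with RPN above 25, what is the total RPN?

RPN = Severity × Occurrence × Detection:
  Item 3: 10 × 10 × 8 = 800
  Item 4: 7 × 5 × 5 = 175
  Item 5: 1 × 7 × 5 = 35
  Item 6: 7 × 9 × 7 = 441
  Item 7: 10 × 5 × 10 = 500
  Item 8: 1 × 3 × 8 = 24
  Item 9: 4 × 4 × 2 = 32
  Item 10: 4 × 8 × 3 = 96
  Item 11: 7 × 4 × 2 = 56
  Item 12: 1 × 8 × 9 = 72
RPN > 25: Item 3 (800), Item 4 (175), Item 5 (35), Item 6 (441), Item 7 (500), Item 9 (32), Item 10 (96), Item 11 (56), Item 12 (72).
Sum: 800 + 175 + 35 + 441 + 500 + 32 + 96 + 56 + 72 = 2207.

2207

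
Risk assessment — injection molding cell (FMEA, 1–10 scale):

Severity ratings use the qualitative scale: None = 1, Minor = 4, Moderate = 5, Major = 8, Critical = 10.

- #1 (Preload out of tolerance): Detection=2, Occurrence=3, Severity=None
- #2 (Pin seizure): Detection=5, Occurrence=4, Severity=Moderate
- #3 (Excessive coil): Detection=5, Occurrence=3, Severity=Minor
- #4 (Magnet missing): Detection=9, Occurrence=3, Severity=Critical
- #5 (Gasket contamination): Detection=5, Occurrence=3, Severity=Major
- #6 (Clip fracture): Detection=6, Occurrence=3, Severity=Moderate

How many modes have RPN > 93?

RPN = Severity × Occurrence × Detection:
  #1: 1 × 3 × 2 = 6
  #2: 5 × 4 × 5 = 100
  #3: 4 × 3 × 5 = 60
  #4: 10 × 3 × 9 = 270
  #5: 8 × 3 × 5 = 120
  #6: 5 × 3 × 6 = 90
Modes with RPN > 93: #2 (100), #4 (270), #5 (120) → 3.

3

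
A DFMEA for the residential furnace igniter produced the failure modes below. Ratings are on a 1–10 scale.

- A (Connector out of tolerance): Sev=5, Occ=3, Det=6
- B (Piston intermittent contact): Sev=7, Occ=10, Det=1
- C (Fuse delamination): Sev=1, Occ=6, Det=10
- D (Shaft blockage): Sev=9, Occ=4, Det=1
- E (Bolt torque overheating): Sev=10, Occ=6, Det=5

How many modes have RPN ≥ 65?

RPN = Severity × Occurrence × Detection:
  A: 5 × 3 × 6 = 90
  B: 7 × 10 × 1 = 70
  C: 1 × 6 × 10 = 60
  D: 9 × 4 × 1 = 36
  E: 10 × 6 × 5 = 300
Modes with RPN ≥ 65: A (90), B (70), E (300) → 3.

3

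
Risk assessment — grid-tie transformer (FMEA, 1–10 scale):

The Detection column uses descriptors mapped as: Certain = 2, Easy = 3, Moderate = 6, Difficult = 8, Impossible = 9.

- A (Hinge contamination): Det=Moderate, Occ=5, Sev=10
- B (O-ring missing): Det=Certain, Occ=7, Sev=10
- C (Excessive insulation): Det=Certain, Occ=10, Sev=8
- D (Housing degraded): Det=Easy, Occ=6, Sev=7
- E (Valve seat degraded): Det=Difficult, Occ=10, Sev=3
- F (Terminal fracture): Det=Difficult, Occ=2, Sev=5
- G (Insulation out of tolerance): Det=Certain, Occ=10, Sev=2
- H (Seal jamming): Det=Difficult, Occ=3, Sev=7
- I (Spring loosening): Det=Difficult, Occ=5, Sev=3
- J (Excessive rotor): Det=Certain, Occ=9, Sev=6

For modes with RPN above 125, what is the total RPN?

RPN = Severity × Occurrence × Detection:
  A: 10 × 5 × 6 = 300
  B: 10 × 7 × 2 = 140
  C: 8 × 10 × 2 = 160
  D: 7 × 6 × 3 = 126
  E: 3 × 10 × 8 = 240
  F: 5 × 2 × 8 = 80
  G: 2 × 10 × 2 = 40
  H: 7 × 3 × 8 = 168
  I: 3 × 5 × 8 = 120
  J: 6 × 9 × 2 = 108
RPN > 125: A (300), B (140), C (160), D (126), E (240), H (168).
Sum: 300 + 140 + 160 + 126 + 240 + 168 = 1134.

1134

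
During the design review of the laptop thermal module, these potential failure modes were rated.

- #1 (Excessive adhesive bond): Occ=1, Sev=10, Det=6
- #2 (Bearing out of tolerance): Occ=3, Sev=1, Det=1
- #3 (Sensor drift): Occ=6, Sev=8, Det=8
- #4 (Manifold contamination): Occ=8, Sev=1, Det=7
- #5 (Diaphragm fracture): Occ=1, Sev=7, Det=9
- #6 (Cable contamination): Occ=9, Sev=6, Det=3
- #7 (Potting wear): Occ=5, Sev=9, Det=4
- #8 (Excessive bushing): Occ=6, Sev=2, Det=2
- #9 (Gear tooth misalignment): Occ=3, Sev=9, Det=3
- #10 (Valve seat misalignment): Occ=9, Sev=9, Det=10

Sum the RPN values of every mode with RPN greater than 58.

1740

RPN = Severity × Occurrence × Detection:
  #1: 10 × 1 × 6 = 60
  #2: 1 × 3 × 1 = 3
  #3: 8 × 6 × 8 = 384
  #4: 1 × 8 × 7 = 56
  #5: 7 × 1 × 9 = 63
  #6: 6 × 9 × 3 = 162
  #7: 9 × 5 × 4 = 180
  #8: 2 × 6 × 2 = 24
  #9: 9 × 3 × 3 = 81
  #10: 9 × 9 × 10 = 810
RPN > 58: #1 (60), #3 (384), #5 (63), #6 (162), #7 (180), #9 (81), #10 (810).
Sum: 60 + 384 + 63 + 162 + 180 + 81 + 810 = 1740.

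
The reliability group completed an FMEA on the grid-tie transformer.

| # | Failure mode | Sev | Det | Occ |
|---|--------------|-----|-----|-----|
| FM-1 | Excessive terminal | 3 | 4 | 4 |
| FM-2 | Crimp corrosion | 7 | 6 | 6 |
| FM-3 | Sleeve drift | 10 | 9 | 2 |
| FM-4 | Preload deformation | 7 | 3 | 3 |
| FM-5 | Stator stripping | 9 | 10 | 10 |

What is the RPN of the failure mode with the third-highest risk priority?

180

RPN = Severity × Occurrence × Detection:
  FM-1: 3 × 4 × 4 = 48
  FM-2: 7 × 6 × 6 = 252
  FM-3: 10 × 2 × 9 = 180
  FM-4: 7 × 3 × 3 = 63
  FM-5: 9 × 10 × 10 = 900
Sorted descending: 900, 252, 180, 63, 48.
The third-highest RPN is 180 (FM-3).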